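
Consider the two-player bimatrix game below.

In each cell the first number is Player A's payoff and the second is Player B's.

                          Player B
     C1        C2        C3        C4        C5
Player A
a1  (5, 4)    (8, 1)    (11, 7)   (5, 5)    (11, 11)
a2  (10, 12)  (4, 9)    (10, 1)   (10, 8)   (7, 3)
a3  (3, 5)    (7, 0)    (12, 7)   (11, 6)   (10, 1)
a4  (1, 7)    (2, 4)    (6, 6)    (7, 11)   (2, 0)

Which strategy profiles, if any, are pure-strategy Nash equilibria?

(a1, C1): Player A can switch to a2 (5 → 10). Not NE.
(a1, C2): Player B can switch to C1 (1 → 4). Not NE.
(a1, C3): Player A can switch to a3 (11 → 12). Not NE.
(a1, C4): Player A can switch to a2 (5 → 10). Not NE.
(a1, C5): Player A gets 11, best alternative 10; Player B gets 11, best alternative 7. No profitable deviation — NE.
(a2, C1): Player A gets 10, best alternative 5; Player B gets 12, best alternative 9. No profitable deviation — NE.
(a2, C2): Player A can switch to a1 (4 → 8). Not NE.
(a2, C3): Player A can switch to a1 (10 → 11). Not NE.
(a3, C3): Player A gets 12, best alternative 11; Player B gets 7, best alternative 6. No profitable deviation — NE.
(The remaining 11 profiles each have a profitable deviation by the same check.)

The pure Nash equilibria are (a1, C5); (a2, C1); (a3, C3).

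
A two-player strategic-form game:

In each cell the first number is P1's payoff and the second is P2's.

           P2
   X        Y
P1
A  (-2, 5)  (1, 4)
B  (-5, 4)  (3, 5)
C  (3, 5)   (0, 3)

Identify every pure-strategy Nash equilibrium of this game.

(A, X): P1 can switch to C (-2 → 3). Not NE.
(A, Y): P1 can switch to B (1 → 3). Not NE.
(B, X): P1 can switch to A (-5 → -2). Not NE.
(B, Y): P1 gets 3, best alternative 1; P2 gets 5, best alternative 4. No profitable deviation — NE.
(C, X): P1 gets 3, best alternative -2; P2 gets 5, best alternative 3. No profitable deviation — NE.
(C, Y): P1 can switch to A (0 → 1). Not NE.

The pure Nash equilibria are (B, Y); (C, X).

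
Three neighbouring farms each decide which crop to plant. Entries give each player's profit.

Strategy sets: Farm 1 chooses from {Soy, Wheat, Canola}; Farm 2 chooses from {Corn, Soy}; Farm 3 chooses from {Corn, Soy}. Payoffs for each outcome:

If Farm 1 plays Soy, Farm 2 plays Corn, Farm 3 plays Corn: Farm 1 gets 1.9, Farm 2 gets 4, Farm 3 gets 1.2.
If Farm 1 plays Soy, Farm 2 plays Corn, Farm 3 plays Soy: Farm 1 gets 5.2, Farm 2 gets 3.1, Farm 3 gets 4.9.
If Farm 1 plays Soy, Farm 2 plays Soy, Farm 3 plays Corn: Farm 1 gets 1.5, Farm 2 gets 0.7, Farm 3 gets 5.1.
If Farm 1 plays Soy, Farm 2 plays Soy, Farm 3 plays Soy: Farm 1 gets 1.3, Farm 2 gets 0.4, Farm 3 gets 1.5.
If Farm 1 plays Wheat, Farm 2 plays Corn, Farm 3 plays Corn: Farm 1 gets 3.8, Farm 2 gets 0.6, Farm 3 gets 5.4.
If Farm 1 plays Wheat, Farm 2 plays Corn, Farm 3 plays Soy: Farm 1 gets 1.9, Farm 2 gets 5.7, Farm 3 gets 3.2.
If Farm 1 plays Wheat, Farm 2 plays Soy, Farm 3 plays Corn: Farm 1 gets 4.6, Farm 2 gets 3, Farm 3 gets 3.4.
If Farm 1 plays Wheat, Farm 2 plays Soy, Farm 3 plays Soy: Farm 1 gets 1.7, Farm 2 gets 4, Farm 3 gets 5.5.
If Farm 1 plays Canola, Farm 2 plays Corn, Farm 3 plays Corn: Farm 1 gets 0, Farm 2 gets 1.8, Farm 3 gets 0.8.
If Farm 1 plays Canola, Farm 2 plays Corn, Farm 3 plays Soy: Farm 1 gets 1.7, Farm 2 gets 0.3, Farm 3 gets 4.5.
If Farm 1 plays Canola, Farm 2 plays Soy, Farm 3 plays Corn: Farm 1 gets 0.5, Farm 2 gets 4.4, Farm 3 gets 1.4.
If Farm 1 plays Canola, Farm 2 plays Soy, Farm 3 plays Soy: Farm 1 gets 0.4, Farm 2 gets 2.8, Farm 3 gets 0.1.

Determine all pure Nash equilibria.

Farm 1 against (Corn, Corn): payoffs 1.9, 3.8, 0 → best response Wheat.
Farm 1 against (Corn, Soy): payoffs 5.2, 1.9, 1.7 → best response Soy.
Farm 1 against (Soy, Corn): payoffs 1.5, 4.6, 0.5 → best response Wheat.
Farm 1 against (Soy, Soy): payoffs 1.3, 1.7, 0.4 → best response Wheat.
Farm 2 against (Soy, Corn): payoffs 4, 0.7 → best response Corn.
Farm 2 against (Soy, Soy): payoffs 3.1, 0.4 → best response Corn.
Farm 2 against (Wheat, Corn): payoffs 0.6, 3 → best response Soy.
Farm 2 against (Wheat, Soy): payoffs 5.7, 4 → best response Corn.
Farm 2 against (Canola, Corn): payoffs 1.8, 4.4 → best response Soy.
Farm 2 against (Canola, Soy): payoffs 0.3, 2.8 → best response Soy.
Farm 3 against (Soy, Corn): payoffs 1.2, 4.9 → best response Soy.
Farm 3 against (Soy, Soy): payoffs 5.1, 1.5 → best response Corn.
Farm 3 against (Wheat, Corn): payoffs 5.4, 3.2 → best response Corn.
Farm 3 against (Wheat, Soy): payoffs 3.4, 5.5 → best response Soy.
Farm 3 against (Canola, Corn): payoffs 0.8, 4.5 → best response Soy.
Farm 3 against (Canola, Soy): payoffs 1.4, 0.1 → best response Corn.
Mutual best responses: (Soy, Corn, Soy).

(Soy, Corn, Soy)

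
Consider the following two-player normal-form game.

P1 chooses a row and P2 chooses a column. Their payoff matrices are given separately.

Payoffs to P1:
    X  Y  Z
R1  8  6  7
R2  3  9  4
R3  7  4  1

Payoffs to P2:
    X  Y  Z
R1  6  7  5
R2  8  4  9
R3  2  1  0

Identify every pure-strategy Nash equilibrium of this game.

There is no pure-strategy Nash equilibrium.

(R1, X): P2 can switch to Y (6 → 7). Not NE.
(R1, Y): P1 can switch to R2 (6 → 9). Not NE.
(R1, Z): P2 can switch to X (5 → 6). Not NE.
(R2, X): P1 can switch to R1 (3 → 8). Not NE.
(R2, Y): P2 can switch to X (4 → 8). Not NE.
(R2, Z): P1 can switch to R1 (4 → 7). Not NE.
(R3, X): P1 can switch to R1 (7 → 8). Not NE.
(R3, Y): P1 can switch to R1 (4 → 6). Not NE.
(R3, Z): P1 can switch to R1 (1 → 7). Not NE.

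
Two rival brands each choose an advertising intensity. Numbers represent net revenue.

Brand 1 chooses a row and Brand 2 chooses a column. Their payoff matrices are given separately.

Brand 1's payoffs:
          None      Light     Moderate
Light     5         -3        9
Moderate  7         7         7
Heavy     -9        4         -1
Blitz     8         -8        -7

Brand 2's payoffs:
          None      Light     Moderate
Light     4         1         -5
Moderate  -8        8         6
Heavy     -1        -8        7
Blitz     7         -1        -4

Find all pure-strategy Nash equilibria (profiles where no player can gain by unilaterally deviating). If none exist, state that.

Pure-strategy Nash equilibria: (Moderate, Light); (Blitz, None)

Brand 1 against None: payoffs 5, 7, -9, 8 → best response Blitz.
Brand 1 against Light: payoffs -3, 7, 4, -8 → best response Moderate.
Brand 1 against Moderate: payoffs 9, 7, -1, -7 → best response Light.
Brand 2 against Light: payoffs 4, 1, -5 → best response None.
Brand 2 against Moderate: payoffs -8, 8, 6 → best response Light.
Brand 2 against Heavy: payoffs -1, -8, 7 → best response Moderate.
Brand 2 against Blitz: payoffs 7, -1, -4 → best response None.
Mutual best responses: (Moderate, Light); (Blitz, None).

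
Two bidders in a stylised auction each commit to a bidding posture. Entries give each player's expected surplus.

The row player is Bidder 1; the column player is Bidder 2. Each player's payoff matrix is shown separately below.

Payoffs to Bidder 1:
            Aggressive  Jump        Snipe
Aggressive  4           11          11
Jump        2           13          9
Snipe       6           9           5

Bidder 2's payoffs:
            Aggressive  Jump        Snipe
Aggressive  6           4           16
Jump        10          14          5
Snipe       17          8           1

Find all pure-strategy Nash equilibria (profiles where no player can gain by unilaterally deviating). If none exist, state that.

Check each profile: it is a Nash equilibrium iff no player can strictly gain by switching unilaterally.
(Aggressive, Aggressive): Bidder 1 can switch to Snipe (4 → 6). Not NE.
(Aggressive, Jump): Bidder 1 can switch to Jump (11 → 13). Not NE.
(Aggressive, Snipe): Bidder 1 gets 11, best alternative 9; Bidder 2 gets 16, best alternative 6. No profitable deviation — NE.
(Jump, Aggressive): Bidder 1 can switch to Aggressive (2 → 4). Not NE.
(Jump, Jump): Bidder 1 gets 13, best alternative 11; Bidder 2 gets 14, best alternative 10. No profitable deviation — NE.
(Jump, Snipe): Bidder 1 can switch to Aggressive (9 → 11). Not NE.
(Snipe, Aggressive): Bidder 1 gets 6, best alternative 4; Bidder 2 gets 17, best alternative 8. No profitable deviation — NE.
(Snipe, Jump): Bidder 1 can switch to Aggressive (9 → 11). Not NE.
(Snipe, Snipe): Bidder 1 can switch to Aggressive (5 → 11). Not NE.

The pure Nash equilibria are (Aggressive, Snipe), (Jump, Jump), (Snipe, Aggressive).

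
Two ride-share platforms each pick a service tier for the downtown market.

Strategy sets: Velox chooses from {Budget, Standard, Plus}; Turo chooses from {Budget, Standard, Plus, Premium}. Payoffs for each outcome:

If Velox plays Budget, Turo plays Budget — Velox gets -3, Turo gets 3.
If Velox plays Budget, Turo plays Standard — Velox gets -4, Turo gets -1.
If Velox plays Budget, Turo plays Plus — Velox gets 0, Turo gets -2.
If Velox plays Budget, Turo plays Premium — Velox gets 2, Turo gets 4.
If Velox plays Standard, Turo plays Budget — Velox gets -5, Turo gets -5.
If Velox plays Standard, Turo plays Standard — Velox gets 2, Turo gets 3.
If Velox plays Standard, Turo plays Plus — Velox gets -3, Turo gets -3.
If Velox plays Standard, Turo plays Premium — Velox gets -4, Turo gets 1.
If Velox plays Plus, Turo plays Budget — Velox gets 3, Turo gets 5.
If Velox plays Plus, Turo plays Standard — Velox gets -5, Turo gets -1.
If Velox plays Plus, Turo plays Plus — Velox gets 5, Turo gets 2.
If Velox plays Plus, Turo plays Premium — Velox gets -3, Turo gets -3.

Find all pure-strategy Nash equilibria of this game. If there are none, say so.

The pure Nash equilibria are (Budget, Premium) and (Standard, Standard) and (Plus, Budget).

Velox against Budget: payoffs -3, -5, 3 → best response Plus.
Velox against Standard: payoffs -4, 2, -5 → best response Standard.
Velox against Plus: payoffs 0, -3, 5 → best response Plus.
Velox against Premium: payoffs 2, -4, -3 → best response Budget.
Turo against Budget: payoffs 3, -1, -2, 4 → best response Premium.
Turo against Standard: payoffs -5, 3, -3, 1 → best response Standard.
Turo against Plus: payoffs 5, -1, 2, -3 → best response Budget.
Mutual best responses: (Budget, Premium); (Standard, Standard); (Plus, Budget).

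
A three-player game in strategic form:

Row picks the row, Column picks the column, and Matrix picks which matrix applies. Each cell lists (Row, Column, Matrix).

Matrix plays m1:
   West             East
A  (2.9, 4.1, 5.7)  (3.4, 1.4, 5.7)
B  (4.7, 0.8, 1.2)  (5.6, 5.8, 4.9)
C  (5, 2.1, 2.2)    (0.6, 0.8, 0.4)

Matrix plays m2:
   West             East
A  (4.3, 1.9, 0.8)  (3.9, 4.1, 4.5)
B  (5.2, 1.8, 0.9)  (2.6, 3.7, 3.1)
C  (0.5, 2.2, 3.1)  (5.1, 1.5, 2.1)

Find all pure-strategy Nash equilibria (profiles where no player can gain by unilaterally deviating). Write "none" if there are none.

(B, East, m1)

(A, West, m1): Row can switch to B (2.9 → 4.7). Not NE.
(A, West, m2): Row can switch to B (4.3 → 5.2). Not NE.
(A, East, m1): Row can switch to B (3.4 → 5.6). Not NE.
(A, East, m2): Row can switch to C (3.9 → 5.1). Not NE.
(B, West, m1): Row can switch to C (4.7 → 5). Not NE.
(B, West, m2): Column can switch to East (1.8 → 3.7). Not NE.
(B, East, m1): Row gets 5.6, best alternative 3.4; Column gets 5.8, best alternative 0.8; Matrix gets 4.9, best alternative 3.1. No profitable deviation — NE.
(B, East, m2): Row can switch to A (2.6 → 3.9). Not NE.
(C, West, m1): Matrix can switch to m2 (2.2 → 3.1). Not NE.
(C, West, m2): Row can switch to A (0.5 → 4.3). Not NE.
(C, East, m1): Row can switch to A (0.6 → 3.4). Not NE.
(C, East, m2): Column can switch to West (1.5 → 2.2). Not NE.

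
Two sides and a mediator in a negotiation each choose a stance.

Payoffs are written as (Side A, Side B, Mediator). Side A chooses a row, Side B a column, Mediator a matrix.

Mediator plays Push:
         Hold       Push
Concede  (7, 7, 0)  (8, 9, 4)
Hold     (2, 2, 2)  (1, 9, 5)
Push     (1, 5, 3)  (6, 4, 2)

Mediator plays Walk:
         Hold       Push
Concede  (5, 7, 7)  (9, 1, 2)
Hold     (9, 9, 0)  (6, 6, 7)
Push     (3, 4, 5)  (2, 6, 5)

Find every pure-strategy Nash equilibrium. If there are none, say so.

Side A against (Hold, Push): payoffs 7, 2, 1 → best response Concede.
Side A against (Hold, Walk): payoffs 5, 9, 3 → best response Hold.
Side A against (Push, Push): payoffs 8, 1, 6 → best response Concede.
Side A against (Push, Walk): payoffs 9, 6, 2 → best response Concede.
Side B against (Concede, Push): payoffs 7, 9 → best response Push.
Side B against (Concede, Walk): payoffs 7, 1 → best response Hold.
Side B against (Hold, Push): payoffs 2, 9 → best response Push.
Side B against (Hold, Walk): payoffs 9, 6 → best response Hold.
Side B against (Push, Push): payoffs 5, 4 → best response Hold.
Side B against (Push, Walk): payoffs 4, 6 → best response Push.
Mediator against (Concede, Hold): payoffs 0, 7 → best response Walk.
Mediator against (Concede, Push): payoffs 4, 2 → best response Push.
Mediator against (Hold, Hold): payoffs 2, 0 → best response Push.
Mediator against (Hold, Push): payoffs 5, 7 → best response Walk.
Mediator against (Push, Hold): payoffs 3, 5 → best response Walk.
Mediator against (Push, Push): payoffs 2, 5 → best response Walk.
Mutual best responses: (Concede, Push, Push).

Pure NE: (Concede, Push, Push)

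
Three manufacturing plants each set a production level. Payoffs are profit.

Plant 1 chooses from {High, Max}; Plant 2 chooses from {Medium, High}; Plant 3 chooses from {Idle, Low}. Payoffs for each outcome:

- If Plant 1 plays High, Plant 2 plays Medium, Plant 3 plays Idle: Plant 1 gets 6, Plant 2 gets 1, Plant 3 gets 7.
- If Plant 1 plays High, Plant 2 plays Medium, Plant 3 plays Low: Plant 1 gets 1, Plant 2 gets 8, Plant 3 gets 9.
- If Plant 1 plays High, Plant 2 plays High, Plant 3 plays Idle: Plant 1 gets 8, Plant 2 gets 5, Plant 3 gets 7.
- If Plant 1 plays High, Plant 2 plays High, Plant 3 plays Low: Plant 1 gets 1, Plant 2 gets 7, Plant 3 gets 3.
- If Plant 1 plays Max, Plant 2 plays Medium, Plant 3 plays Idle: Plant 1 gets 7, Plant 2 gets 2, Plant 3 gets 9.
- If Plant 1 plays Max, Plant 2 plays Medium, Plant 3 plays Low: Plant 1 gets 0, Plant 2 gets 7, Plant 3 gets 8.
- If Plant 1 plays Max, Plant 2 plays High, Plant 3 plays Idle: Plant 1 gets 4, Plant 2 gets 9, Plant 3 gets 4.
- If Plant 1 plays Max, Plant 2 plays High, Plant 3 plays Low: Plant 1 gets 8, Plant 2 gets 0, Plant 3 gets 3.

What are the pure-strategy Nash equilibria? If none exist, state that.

(High, Medium, Idle): Plant 1 can switch to Max (6 → 7). Not NE.
(High, Medium, Low): Plant 1 gets 1, best alternative 0; Plant 2 gets 8, best alternative 7; Plant 3 gets 9, best alternative 7. No profitable deviation — NE.
(High, High, Idle): Plant 1 gets 8, best alternative 4; Plant 2 gets 5, best alternative 1; Plant 3 gets 7, best alternative 3. No profitable deviation — NE.
(High, High, Low): Plant 1 can switch to Max (1 → 8). Not NE.
(Max, Medium, Idle): Plant 2 can switch to High (2 → 9). Not NE.
(Max, Medium, Low): Plant 1 can switch to High (0 → 1). Not NE.
(Max, High, Idle): Plant 1 can switch to High (4 → 8). Not NE.
(Max, High, Low): Plant 2 can switch to Medium (0 → 7). Not NE.

Pure-strategy Nash equilibria: (High, Medium, Low) and (High, High, Idle)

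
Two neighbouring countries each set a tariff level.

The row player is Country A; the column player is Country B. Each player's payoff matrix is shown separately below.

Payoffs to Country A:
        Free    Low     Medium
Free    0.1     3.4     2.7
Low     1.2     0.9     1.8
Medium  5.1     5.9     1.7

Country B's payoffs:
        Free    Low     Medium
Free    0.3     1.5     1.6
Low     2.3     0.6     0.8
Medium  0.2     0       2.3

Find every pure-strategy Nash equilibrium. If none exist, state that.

(Free, Medium)

(Free, Free): Country A can switch to Low (0.1 → 1.2). Not NE.
(Free, Low): Country A can switch to Medium (3.4 → 5.9). Not NE.
(Free, Medium): Country A gets 2.7, best alternative 1.8; Country B gets 1.6, best alternative 1.5. No profitable deviation — NE.
(Low, Free): Country A can switch to Medium (1.2 → 5.1). Not NE.
(Low, Low): Country A can switch to Free (0.9 → 3.4). Not NE.
(Low, Medium): Country A can switch to Free (1.8 → 2.7). Not NE.
(Medium, Free): Country B can switch to Medium (0.2 → 2.3). Not NE.
(Medium, Low): Country B can switch to Free (0 → 0.2). Not NE.
(Medium, Medium): Country A can switch to Free (1.7 → 2.7). Not NE.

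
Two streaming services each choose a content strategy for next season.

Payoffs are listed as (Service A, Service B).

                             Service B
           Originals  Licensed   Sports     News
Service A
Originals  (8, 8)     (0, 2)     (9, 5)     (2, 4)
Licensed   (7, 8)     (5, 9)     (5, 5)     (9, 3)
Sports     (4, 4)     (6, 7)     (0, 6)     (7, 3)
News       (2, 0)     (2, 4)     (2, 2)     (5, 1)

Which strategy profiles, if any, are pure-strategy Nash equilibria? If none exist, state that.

Service A against Originals: payoffs 8, 7, 4, 2 → best response Originals.
Service A against Licensed: payoffs 0, 5, 6, 2 → best response Sports.
Service A against Sports: payoffs 9, 5, 0, 2 → best response Originals.
Service A against News: payoffs 2, 9, 7, 5 → best response Licensed.
Service B against Originals: payoffs 8, 2, 5, 4 → best response Originals.
Service B against Licensed: payoffs 8, 9, 5, 3 → best response Licensed.
Service B against Sports: payoffs 4, 7, 6, 3 → best response Licensed.
Service B against News: payoffs 0, 4, 2, 1 → best response Licensed.
Mutual best responses: (Originals, Originals); (Sports, Licensed).

Pure-strategy Nash equilibria: (Originals, Originals); (Sports, Licensed)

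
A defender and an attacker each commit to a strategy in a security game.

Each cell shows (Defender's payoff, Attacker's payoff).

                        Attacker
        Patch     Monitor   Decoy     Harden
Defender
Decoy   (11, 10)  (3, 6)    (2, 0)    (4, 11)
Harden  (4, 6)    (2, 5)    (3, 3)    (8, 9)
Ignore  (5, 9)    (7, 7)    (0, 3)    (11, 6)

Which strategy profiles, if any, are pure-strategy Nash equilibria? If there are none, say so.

Defender against Patch: payoffs 11, 4, 5 → best response Decoy.
Defender against Monitor: payoffs 3, 2, 7 → best response Ignore.
Defender against Decoy: payoffs 2, 3, 0 → best response Harden.
Defender against Harden: payoffs 4, 8, 11 → best response Ignore.
Attacker against Decoy: payoffs 10, 6, 0, 11 → best response Harden.
Attacker against Harden: payoffs 6, 5, 3, 9 → best response Harden.
Attacker against Ignore: payoffs 9, 7, 3, 6 → best response Patch.
No profile is a mutual best response for all players.

This game has no pure Nash equilibrium.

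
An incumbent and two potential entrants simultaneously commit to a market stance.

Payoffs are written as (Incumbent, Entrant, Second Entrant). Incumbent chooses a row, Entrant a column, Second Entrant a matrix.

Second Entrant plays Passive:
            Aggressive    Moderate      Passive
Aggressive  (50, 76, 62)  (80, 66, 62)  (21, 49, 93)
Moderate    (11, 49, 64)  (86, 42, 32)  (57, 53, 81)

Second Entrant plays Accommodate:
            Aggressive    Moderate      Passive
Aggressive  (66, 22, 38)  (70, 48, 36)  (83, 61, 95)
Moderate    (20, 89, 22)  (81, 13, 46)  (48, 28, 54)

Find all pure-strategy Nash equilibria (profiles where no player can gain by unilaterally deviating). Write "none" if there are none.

Incumbent against (Aggressive, Passive): payoffs 50, 11 → best response Aggressive.
Incumbent against (Aggressive, Accommodate): payoffs 66, 20 → best response Aggressive.
Incumbent against (Moderate, Passive): payoffs 80, 86 → best response Moderate.
Incumbent against (Moderate, Accommodate): payoffs 70, 81 → best response Moderate.
Incumbent against (Passive, Passive): payoffs 21, 57 → best response Moderate.
Incumbent against (Passive, Accommodate): payoffs 83, 48 → best response Aggressive.
Entrant against (Aggressive, Passive): payoffs 76, 66, 49 → best response Aggressive.
Entrant against (Aggressive, Accommodate): payoffs 22, 48, 61 → best response Passive.
Entrant against (Moderate, Passive): payoffs 49, 42, 53 → best response Passive.
Entrant against (Moderate, Accommodate): payoffs 89, 13, 28 → best response Aggressive.
Second Entrant against (Aggressive, Aggressive): payoffs 62, 38 → best response Passive.
Second Entrant against (Aggressive, Moderate): payoffs 62, 36 → best response Passive.
Second Entrant against (Aggressive, Passive): payoffs 93, 95 → best response Accommodate.
Second Entrant against (Moderate, Aggressive): payoffs 64, 22 → best response Passive.
Second Entrant against (Moderate, Moderate): payoffs 32, 46 → best response Accommodate.
Second Entrant against (Moderate, Passive): payoffs 81, 54 → best response Passive.
Mutual best responses: (Aggressive, Aggressive, Passive); (Aggressive, Passive, Accommodate); (Moderate, Passive, Passive).

The pure Nash equilibria are (Aggressive, Aggressive, Passive) and (Aggressive, Passive, Accommodate) and (Moderate, Passive, Passive).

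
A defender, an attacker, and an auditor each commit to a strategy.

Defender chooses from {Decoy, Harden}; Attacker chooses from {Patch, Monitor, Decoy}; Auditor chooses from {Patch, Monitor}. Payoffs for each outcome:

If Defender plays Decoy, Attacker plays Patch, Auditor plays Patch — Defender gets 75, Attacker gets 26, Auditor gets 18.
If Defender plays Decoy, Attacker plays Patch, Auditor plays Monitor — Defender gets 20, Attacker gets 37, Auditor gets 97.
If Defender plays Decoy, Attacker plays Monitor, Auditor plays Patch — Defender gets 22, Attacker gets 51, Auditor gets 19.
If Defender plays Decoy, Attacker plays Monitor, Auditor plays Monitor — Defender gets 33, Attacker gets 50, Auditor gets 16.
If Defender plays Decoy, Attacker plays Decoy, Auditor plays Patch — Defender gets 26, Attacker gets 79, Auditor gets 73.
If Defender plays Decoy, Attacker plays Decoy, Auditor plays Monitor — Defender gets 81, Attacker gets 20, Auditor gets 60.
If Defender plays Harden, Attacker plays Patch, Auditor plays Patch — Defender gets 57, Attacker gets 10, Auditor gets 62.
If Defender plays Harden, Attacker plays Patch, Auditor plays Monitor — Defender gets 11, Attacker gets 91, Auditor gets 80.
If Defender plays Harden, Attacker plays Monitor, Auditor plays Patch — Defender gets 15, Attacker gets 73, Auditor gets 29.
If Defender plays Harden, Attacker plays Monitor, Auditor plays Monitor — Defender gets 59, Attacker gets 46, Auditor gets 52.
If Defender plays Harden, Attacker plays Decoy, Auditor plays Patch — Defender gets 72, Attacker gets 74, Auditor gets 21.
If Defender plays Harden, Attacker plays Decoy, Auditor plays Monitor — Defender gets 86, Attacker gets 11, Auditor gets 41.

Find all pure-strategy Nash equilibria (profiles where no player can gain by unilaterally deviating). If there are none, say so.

No pure-strategy Nash equilibrium.

Defender against (Patch, Patch): payoffs 75, 57 → best response Decoy.
Defender against (Patch, Monitor): payoffs 20, 11 → best response Decoy.
Defender against (Monitor, Patch): payoffs 22, 15 → best response Decoy.
Defender against (Monitor, Monitor): payoffs 33, 59 → best response Harden.
Defender against (Decoy, Patch): payoffs 26, 72 → best response Harden.
Defender against (Decoy, Monitor): payoffs 81, 86 → best response Harden.
Attacker against (Decoy, Patch): payoffs 26, 51, 79 → best response Decoy.
Attacker against (Decoy, Monitor): payoffs 37, 50, 20 → best response Monitor.
Attacker against (Harden, Patch): payoffs 10, 73, 74 → best response Decoy.
Attacker against (Harden, Monitor): payoffs 91, 46, 11 → best response Patch.
Auditor against (Decoy, Patch): payoffs 18, 97 → best response Monitor.
Auditor against (Decoy, Monitor): payoffs 19, 16 → best response Patch.
Auditor against (Decoy, Decoy): payoffs 73, 60 → best response Patch.
Auditor against (Harden, Patch): payoffs 62, 80 → best response Monitor.
Auditor against (Harden, Monitor): payoffs 29, 52 → best response Monitor.
Auditor against (Harden, Decoy): payoffs 21, 41 → best response Monitor.
No profile is a mutual best response for all players.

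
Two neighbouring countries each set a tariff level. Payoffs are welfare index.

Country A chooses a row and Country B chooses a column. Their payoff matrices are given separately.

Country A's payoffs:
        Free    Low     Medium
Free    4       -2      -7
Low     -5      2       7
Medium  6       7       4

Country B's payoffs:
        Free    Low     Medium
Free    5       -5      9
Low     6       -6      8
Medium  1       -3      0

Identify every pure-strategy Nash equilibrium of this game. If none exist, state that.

(Low, Medium) and (Medium, Free)

Country A against Free: payoffs 4, -5, 6 → best response Medium.
Country A against Low: payoffs -2, 2, 7 → best response Medium.
Country A against Medium: payoffs -7, 7, 4 → best response Low.
Country B against Free: payoffs 5, -5, 9 → best response Medium.
Country B against Low: payoffs 6, -6, 8 → best response Medium.
Country B against Medium: payoffs 1, -3, 0 → best response Free.
Mutual best responses: (Low, Medium); (Medium, Free).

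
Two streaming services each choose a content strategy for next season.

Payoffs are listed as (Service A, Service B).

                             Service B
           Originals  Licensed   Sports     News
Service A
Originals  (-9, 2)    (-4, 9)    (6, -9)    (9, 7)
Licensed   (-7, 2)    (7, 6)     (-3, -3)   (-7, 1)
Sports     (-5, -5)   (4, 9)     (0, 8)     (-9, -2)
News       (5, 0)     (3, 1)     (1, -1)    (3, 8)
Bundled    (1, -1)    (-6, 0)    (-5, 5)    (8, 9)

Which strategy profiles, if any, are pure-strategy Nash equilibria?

(Licensed, Licensed)

(Originals, Originals): Service A can switch to Licensed (-9 → -7). Not NE.
(Originals, Licensed): Service A can switch to Licensed (-4 → 7). Not NE.
(Originals, Sports): Service B can switch to Originals (-9 → 2). Not NE.
(Originals, News): Service B can switch to Licensed (7 → 9). Not NE.
(Licensed, Originals): Service A can switch to Sports (-7 → -5). Not NE.
(Licensed, Licensed): Service A gets 7, best alternative 4; Service B gets 6, best alternative 2. No profitable deviation — NE.
(Licensed, Sports): Service A can switch to Originals (-3 → 6). Not NE.
(Licensed, News): Service A can switch to Originals (-7 → 9). Not NE.
(Sports, Originals): Service A can switch to News (-5 → 5). Not NE.
(The remaining 11 profiles each have a profitable deviation by the same check.)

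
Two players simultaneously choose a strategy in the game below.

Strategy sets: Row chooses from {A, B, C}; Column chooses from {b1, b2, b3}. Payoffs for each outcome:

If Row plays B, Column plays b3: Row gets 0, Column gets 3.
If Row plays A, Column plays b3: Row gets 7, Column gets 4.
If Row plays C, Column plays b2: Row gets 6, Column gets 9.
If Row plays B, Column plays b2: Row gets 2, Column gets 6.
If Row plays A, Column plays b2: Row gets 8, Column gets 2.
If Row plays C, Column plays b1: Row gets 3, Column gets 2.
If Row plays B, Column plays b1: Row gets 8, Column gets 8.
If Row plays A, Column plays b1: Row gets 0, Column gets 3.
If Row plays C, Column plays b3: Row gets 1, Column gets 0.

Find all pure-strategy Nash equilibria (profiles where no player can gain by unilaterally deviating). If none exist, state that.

Row against b1: payoffs 0, 8, 3 → best response B.
Row against b2: payoffs 8, 2, 6 → best response A.
Row against b3: payoffs 7, 0, 1 → best response A.
Column against A: payoffs 3, 2, 4 → best response b3.
Column against B: payoffs 8, 6, 3 → best response b1.
Column against C: payoffs 2, 9, 0 → best response b2.
Mutual best responses: (A, b3); (B, b1).

The pure Nash equilibria are (A, b3) and (B, b1).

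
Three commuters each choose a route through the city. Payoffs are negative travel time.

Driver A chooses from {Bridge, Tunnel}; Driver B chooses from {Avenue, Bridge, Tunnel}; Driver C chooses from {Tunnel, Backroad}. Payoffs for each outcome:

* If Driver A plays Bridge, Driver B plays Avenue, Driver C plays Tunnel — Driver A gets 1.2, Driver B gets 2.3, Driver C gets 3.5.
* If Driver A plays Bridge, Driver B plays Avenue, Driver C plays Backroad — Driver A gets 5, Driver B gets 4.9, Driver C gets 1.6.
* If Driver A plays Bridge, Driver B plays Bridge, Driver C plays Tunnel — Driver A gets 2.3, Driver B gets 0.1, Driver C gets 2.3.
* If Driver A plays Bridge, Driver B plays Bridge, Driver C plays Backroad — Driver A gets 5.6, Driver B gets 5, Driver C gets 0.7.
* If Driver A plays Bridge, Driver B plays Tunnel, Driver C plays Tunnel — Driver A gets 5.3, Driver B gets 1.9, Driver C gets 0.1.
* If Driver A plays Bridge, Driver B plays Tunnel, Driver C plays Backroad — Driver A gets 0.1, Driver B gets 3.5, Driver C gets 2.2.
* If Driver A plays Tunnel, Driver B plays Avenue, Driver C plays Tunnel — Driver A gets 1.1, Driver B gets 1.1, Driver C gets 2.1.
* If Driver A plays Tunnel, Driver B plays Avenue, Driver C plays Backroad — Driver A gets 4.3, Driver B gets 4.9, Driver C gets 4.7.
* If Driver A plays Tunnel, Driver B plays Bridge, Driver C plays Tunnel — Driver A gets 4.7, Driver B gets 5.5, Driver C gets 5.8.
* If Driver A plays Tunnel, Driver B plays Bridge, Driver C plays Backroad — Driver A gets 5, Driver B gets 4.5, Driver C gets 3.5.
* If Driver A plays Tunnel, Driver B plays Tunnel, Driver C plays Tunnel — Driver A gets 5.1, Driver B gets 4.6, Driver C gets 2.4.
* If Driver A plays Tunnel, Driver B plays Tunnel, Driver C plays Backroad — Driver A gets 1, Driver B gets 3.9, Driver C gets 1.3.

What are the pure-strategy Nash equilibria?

The pure Nash equilibria are (Bridge, Avenue, Tunnel), (Tunnel, Bridge, Tunnel).

Check each profile: it is a Nash equilibrium iff no player can strictly gain by switching unilaterally.
(Bridge, Avenue, Tunnel): Driver A gets 1.2, best alternative 1.1; Driver B gets 2.3, best alternative 1.9; Driver C gets 3.5, best alternative 1.6. No profitable deviation — NE.
(Bridge, Avenue, Backroad): Driver B can switch to Bridge (4.9 → 5). Not NE.
(Bridge, Bridge, Tunnel): Driver A can switch to Tunnel (2.3 → 4.7). Not NE.
(Bridge, Bridge, Backroad): Driver C can switch to Tunnel (0.7 → 2.3). Not NE.
(Bridge, Tunnel, Tunnel): Driver B can switch to Avenue (1.9 → 2.3). Not NE.
(Bridge, Tunnel, Backroad): Driver A can switch to Tunnel (0.1 → 1). Not NE.
(Tunnel, Avenue, Tunnel): Driver A can switch to Bridge (1.1 → 1.2). Not NE.
(Tunnel, Avenue, Backroad): Driver A can switch to Bridge (4.3 → 5). Not NE.
(Tunnel, Bridge, Tunnel): Driver A gets 4.7, best alternative 2.3; Driver B gets 5.5, best alternative 4.6; Driver C gets 5.8, best alternative 3.5. No profitable deviation — NE.
(Tunnel, Bridge, Backroad): Driver A can switch to Bridge (5 → 5.6). Not NE.
(The remaining 2 profiles each have a profitable deviation by the same check.)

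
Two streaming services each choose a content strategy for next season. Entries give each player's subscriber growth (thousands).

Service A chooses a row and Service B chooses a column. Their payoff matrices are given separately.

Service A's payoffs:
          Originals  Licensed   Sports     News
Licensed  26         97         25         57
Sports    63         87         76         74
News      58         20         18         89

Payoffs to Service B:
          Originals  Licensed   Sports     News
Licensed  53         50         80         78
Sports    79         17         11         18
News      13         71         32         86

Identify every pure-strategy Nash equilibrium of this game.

(Licensed, Originals): Service A can switch to Sports (26 → 63). Not NE.
(Licensed, Licensed): Service B can switch to Originals (50 → 53). Not NE.
(Licensed, Sports): Service A can switch to Sports (25 → 76). Not NE.
(Licensed, News): Service A can switch to Sports (57 → 74). Not NE.
(Sports, Originals): Service A gets 63, best alternative 58; Service B gets 79, best alternative 18. No profitable deviation — NE.
(Sports, Licensed): Service A can switch to Licensed (87 → 97). Not NE.
(Sports, Sports): Service B can switch to Originals (11 → 79). Not NE.
(News, News): Service A gets 89, best alternative 74; Service B gets 86, best alternative 71. No profitable deviation — NE.
(The remaining 4 profiles each have a profitable deviation by the same check.)

Pure-strategy Nash equilibria: (Sports, Originals); (News, News)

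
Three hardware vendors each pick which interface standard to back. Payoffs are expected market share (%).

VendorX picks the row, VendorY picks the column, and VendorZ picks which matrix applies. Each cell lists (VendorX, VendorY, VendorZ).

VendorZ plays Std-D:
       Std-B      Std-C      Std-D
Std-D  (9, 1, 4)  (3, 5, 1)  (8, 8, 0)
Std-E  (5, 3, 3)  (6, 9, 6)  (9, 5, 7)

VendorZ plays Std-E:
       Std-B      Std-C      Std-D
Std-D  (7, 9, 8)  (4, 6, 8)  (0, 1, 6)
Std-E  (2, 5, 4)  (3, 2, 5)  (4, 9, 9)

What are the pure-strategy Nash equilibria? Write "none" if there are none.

Pure-strategy Nash equilibria: (Std-D, Std-B, Std-E); (Std-E, Std-C, Std-D); (Std-E, Std-D, Std-E)

VendorX against (Std-B, Std-D): payoffs 9, 5 → best response Std-D.
VendorX against (Std-B, Std-E): payoffs 7, 2 → best response Std-D.
VendorX against (Std-C, Std-D): payoffs 3, 6 → best response Std-E.
VendorX against (Std-C, Std-E): payoffs 4, 3 → best response Std-D.
VendorX against (Std-D, Std-D): payoffs 8, 9 → best response Std-E.
VendorX against (Std-D, Std-E): payoffs 0, 4 → best response Std-E.
VendorY against (Std-D, Std-D): payoffs 1, 5, 8 → best response Std-D.
VendorY against (Std-D, Std-E): payoffs 9, 6, 1 → best response Std-B.
VendorY against (Std-E, Std-D): payoffs 3, 9, 5 → best response Std-C.
VendorY against (Std-E, Std-E): payoffs 5, 2, 9 → best response Std-D.
VendorZ against (Std-D, Std-B): payoffs 4, 8 → best response Std-E.
VendorZ against (Std-D, Std-C): payoffs 1, 8 → best response Std-E.
VendorZ against (Std-D, Std-D): payoffs 0, 6 → best response Std-E.
VendorZ against (Std-E, Std-B): payoffs 3, 4 → best response Std-E.
VendorZ against (Std-E, Std-C): payoffs 6, 5 → best response Std-D.
VendorZ against (Std-E, Std-D): payoffs 7, 9 → best response Std-E.
Mutual best responses: (Std-D, Std-B, Std-E); (Std-E, Std-C, Std-D); (Std-E, Std-D, Std-E).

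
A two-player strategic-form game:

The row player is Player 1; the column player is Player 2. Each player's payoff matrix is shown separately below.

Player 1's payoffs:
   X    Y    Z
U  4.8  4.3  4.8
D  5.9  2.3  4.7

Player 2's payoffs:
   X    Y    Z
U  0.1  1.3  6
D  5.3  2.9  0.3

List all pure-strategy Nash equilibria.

Pure-strategy Nash equilibria: (U, Z); (D, X)

(U, X): Player 1 can switch to D (4.8 → 5.9). Not NE.
(U, Y): Player 2 can switch to Z (1.3 → 6). Not NE.
(U, Z): Player 1 gets 4.8, best alternative 4.7; Player 2 gets 6, best alternative 1.3. No profitable deviation — NE.
(D, X): Player 1 gets 5.9, best alternative 4.8; Player 2 gets 5.3, best alternative 2.9. No profitable deviation — NE.
(D, Y): Player 1 can switch to U (2.3 → 4.3). Not NE.
(D, Z): Player 1 can switch to U (4.7 → 4.8). Not NE.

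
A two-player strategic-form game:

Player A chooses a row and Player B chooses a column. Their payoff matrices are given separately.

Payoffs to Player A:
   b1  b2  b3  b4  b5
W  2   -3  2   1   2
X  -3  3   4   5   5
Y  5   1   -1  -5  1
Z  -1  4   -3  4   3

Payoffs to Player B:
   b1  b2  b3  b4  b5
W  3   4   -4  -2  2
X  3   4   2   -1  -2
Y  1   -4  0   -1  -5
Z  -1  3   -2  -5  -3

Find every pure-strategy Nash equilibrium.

For each player, find the best response to each opponent profile; mutual best responses are the pure NE.
Player A against b1: payoffs 2, -3, 5, -1 → best response Y.
Player A against b2: payoffs -3, 3, 1, 4 → best response Z.
Player A against b3: payoffs 2, 4, -1, -3 → best response X.
Player A against b4: payoffs 1, 5, -5, 4 → best response X.
Player A against b5: payoffs 2, 5, 1, 3 → best response X.
Player B against W: payoffs 3, 4, -4, -2, 2 → best response b2.
Player B against X: payoffs 3, 4, 2, -1, -2 → best response b2.
Player B against Y: payoffs 1, -4, 0, -1, -5 → best response b1.
Player B against Z: payoffs -1, 3, -2, -5, -3 → best response b2.
Mutual best responses: (Y, b1); (Z, b2).

Pure-strategy Nash equilibria: (Y, b1); (Z, b2)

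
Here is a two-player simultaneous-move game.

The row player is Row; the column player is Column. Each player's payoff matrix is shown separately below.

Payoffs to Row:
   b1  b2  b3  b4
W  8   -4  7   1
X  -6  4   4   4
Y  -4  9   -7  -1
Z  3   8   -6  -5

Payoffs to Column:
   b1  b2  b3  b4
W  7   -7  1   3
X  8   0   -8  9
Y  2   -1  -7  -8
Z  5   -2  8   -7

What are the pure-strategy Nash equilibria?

(W, b1): Row gets 8, best alternative 3; Column gets 7, best alternative 3. No profitable deviation — NE.
(W, b2): Row can switch to X (-4 → 4). Not NE.
(W, b3): Column can switch to b1 (1 → 7). Not NE.
(W, b4): Row can switch to X (1 → 4). Not NE.
(X, b1): Row can switch to W (-6 → 8). Not NE.
(X, b2): Row can switch to Y (4 → 9). Not NE.
(X, b3): Row can switch to W (4 → 7). Not NE.
(X, b4): Row gets 4, best alternative 1; Column gets 9, best alternative 8. No profitable deviation — NE.
(Y, b1): Row can switch to W (-4 → 8). Not NE.
(Y, b2): Column can switch to b1 (-1 → 2). Not NE.
(Y, b3): Row can switch to W (-7 → 7). Not NE.
(Y, b4): Row can switch to W (-1 → 1). Not NE.
(The remaining 4 profiles each have a profitable deviation by the same check.)

(W, b1); (X, b4)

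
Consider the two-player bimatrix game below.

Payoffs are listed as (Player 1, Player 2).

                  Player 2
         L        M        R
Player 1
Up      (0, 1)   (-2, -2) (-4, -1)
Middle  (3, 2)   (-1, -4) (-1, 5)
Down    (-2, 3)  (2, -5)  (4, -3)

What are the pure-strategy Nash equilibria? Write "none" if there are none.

This game has no pure Nash equilibrium.

For each strategy profile, look for a profitable unilateral deviation.
(Up, L): Player 1 can switch to Middle (0 → 3). Not NE.
(Up, M): Player 1 can switch to Middle (-2 → -1). Not NE.
(Up, R): Player 1 can switch to Middle (-4 → -1). Not NE.
(Middle, L): Player 2 can switch to R (2 → 5). Not NE.
(Middle, M): Player 1 can switch to Down (-1 → 2). Not NE.
(Middle, R): Player 1 can switch to Down (-1 → 4). Not NE.
(Down, L): Player 1 can switch to Up (-2 → 0). Not NE.
(Down, M): Player 2 can switch to L (-5 → 3). Not NE.
(Down, R): Player 2 can switch to L (-3 → 3). Not NE.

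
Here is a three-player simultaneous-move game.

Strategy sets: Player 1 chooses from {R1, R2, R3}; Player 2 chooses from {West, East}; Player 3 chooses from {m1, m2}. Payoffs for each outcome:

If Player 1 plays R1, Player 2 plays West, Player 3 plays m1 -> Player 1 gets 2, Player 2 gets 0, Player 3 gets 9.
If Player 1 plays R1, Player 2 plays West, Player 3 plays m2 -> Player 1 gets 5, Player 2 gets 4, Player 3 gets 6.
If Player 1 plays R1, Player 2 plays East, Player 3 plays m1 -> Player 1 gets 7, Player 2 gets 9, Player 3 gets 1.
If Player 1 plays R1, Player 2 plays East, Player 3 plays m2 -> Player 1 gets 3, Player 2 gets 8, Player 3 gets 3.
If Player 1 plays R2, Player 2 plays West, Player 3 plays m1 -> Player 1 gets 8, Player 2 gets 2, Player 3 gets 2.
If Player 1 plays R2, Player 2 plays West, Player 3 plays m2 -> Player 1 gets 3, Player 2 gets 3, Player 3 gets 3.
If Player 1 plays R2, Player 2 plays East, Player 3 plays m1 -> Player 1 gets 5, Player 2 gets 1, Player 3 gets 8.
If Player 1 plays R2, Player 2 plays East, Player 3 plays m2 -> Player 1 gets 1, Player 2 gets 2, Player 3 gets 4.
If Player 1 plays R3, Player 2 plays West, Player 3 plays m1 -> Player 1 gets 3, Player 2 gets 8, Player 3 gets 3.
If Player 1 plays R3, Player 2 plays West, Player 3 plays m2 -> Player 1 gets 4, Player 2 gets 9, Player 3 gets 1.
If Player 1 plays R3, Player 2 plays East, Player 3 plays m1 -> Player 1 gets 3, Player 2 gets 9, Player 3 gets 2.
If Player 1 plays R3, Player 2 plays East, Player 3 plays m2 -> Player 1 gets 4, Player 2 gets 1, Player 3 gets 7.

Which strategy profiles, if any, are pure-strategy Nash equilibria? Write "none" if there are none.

Mark each player's best response to every combination of opponents' strategies; a profile where every player is best-responding is a pure Nash equilibrium.
Player 1 against (West, m1): payoffs 2, 8, 3 → best response R2.
Player 1 against (West, m2): payoffs 5, 3, 4 → best response R1.
Player 1 against (East, m1): payoffs 7, 5, 3 → best response R1.
Player 1 against (East, m2): payoffs 3, 1, 4 → best response R3.
Player 2 against (R1, m1): payoffs 0, 9 → best response East.
Player 2 against (R1, m2): payoffs 4, 8 → best response East.
Player 2 against (R2, m1): payoffs 2, 1 → best response West.
Player 2 against (R2, m2): payoffs 3, 2 → best response West.
Player 2 against (R3, m1): payoffs 8, 9 → best response East.
Player 2 against (R3, m2): payoffs 9, 1 → best response West.
Player 3 against (R1, West): payoffs 9, 6 → best response m1.
Player 3 against (R1, East): payoffs 1, 3 → best response m2.
Player 3 against (R2, West): payoffs 2, 3 → best response m2.
Player 3 against (R2, East): payoffs 8, 4 → best response m1.
Player 3 against (R3, West): payoffs 3, 1 → best response m1.
Player 3 against (R3, East): payoffs 2, 7 → best response m2.
No profile is a mutual best response for all players.

There is no pure-strategy Nash equilibrium.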